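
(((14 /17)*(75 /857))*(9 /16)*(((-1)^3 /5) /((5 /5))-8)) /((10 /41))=-317709 /233104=-1.36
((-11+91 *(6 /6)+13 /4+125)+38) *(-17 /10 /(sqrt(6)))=-3349 *sqrt(6) /48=-170.90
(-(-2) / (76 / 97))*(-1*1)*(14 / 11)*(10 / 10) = -679 / 209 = -3.25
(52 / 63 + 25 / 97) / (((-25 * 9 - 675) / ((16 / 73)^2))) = -0.00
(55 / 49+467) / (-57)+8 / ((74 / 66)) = -37118 / 34447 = -1.08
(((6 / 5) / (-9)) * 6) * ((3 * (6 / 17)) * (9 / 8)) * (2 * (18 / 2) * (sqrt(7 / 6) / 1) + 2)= -243 * sqrt(42) / 85 - 162 / 85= -20.43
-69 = -69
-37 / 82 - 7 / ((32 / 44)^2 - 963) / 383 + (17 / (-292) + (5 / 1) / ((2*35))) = -233885799213 / 533996657684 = -0.44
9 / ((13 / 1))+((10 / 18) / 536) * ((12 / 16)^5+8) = 45006259 / 64217088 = 0.70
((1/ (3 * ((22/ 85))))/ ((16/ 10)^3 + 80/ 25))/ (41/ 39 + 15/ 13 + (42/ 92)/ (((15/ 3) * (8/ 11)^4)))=4066400000/ 58317181593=0.07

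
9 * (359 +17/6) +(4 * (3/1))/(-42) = 45587/14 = 3256.21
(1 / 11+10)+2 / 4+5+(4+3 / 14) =1525 / 77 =19.81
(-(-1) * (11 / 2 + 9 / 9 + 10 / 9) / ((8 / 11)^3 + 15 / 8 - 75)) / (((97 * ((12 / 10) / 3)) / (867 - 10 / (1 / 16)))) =-1289193290 / 676172547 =-1.91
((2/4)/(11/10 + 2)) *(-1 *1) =-5/31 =-0.16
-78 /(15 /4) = -104 /5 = -20.80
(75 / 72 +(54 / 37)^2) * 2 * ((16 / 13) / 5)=1.56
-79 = -79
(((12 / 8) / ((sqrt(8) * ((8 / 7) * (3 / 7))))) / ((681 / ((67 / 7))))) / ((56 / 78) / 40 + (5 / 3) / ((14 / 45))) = 0.00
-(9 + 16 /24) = -29 /3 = -9.67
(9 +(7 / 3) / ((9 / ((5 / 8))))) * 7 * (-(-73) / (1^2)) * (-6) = -1011269 / 36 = -28090.81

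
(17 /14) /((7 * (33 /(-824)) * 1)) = -7004 /1617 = -4.33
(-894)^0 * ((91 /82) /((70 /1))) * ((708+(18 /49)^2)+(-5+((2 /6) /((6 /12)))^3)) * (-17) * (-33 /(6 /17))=1884566454199 /106316280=17726.04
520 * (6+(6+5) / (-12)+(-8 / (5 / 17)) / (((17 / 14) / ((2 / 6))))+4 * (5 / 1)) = 27482 / 3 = 9160.67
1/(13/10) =10/13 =0.77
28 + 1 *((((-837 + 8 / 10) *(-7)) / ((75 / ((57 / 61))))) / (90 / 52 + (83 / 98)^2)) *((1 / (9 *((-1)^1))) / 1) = 517873884304 / 20975025375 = 24.69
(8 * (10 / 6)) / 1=40 / 3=13.33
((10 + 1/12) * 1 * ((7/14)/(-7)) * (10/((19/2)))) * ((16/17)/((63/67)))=-324280/427329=-0.76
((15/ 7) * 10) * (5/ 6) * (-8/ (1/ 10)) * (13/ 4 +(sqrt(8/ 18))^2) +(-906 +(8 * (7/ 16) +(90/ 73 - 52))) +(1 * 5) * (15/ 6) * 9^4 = 49788416/ 657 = 75781.46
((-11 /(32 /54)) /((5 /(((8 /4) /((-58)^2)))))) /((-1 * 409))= 297 /55035040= 0.00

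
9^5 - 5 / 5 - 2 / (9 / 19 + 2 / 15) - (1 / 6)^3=2206382371 / 37368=59044.70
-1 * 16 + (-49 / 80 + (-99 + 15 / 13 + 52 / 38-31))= -2847223 / 19760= -144.09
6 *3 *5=90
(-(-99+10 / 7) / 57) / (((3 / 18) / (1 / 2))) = 683 / 133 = 5.14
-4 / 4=-1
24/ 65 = 0.37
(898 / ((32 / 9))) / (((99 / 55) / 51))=114495 / 16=7155.94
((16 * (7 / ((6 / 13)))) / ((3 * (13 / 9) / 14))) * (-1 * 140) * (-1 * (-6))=-658560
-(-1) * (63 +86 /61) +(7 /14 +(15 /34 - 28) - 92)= -56671 /1037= -54.65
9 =9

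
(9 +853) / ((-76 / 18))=-3879 / 19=-204.16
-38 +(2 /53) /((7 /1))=-37.99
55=55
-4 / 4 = -1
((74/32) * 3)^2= 12321/256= 48.13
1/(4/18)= 9/2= 4.50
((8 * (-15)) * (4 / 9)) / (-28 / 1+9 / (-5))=800 / 447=1.79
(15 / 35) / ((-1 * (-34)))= 3 / 238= 0.01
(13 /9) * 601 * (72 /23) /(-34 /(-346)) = 10813192 /391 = 27655.22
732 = 732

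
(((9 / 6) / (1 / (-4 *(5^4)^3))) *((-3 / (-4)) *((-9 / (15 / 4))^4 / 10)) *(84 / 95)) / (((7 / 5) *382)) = -21870000000 / 3629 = -6026453.57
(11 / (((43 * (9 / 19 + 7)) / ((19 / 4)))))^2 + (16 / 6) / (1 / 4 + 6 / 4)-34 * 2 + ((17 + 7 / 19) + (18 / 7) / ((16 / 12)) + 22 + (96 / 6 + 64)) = 13054529569895 / 238016178624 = 54.85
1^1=1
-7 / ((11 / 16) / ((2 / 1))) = -224 / 11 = -20.36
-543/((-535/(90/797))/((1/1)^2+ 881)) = 8620668/85279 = 101.09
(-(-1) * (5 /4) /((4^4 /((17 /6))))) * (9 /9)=85 /6144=0.01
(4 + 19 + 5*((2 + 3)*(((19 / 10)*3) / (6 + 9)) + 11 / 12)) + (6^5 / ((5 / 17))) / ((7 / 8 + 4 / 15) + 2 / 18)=21140.91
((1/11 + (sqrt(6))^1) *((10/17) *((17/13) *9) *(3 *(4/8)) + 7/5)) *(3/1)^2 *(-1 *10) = -13788 *sqrt(6)/13 - 13788/143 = -2694.39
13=13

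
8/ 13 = 0.62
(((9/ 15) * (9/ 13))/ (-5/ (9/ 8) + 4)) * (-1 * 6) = 729/ 130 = 5.61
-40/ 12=-10/ 3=-3.33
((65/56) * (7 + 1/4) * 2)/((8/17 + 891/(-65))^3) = -2543303498125/350496597906896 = -0.01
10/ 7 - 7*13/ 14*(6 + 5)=-981/ 14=-70.07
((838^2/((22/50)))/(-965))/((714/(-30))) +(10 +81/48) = 328140719/4042192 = 81.18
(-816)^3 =-543338496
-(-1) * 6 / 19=6 / 19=0.32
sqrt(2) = 1.41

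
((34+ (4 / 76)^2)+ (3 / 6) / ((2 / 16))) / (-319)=-13719 / 115159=-0.12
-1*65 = -65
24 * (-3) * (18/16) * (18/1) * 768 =-1119744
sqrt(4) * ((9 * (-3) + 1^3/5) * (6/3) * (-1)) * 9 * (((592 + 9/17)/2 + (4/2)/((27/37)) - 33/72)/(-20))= -14689951/1020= -14401.91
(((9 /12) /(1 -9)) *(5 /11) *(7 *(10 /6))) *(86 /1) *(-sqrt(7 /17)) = 7525 *sqrt(119) /2992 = 27.44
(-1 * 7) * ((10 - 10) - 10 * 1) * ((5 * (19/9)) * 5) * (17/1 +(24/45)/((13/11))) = 22629950/351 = 64472.79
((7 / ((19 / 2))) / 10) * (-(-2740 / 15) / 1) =3836 / 285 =13.46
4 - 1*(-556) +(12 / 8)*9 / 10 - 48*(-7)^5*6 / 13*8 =774612511 / 260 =2979278.89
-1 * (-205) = 205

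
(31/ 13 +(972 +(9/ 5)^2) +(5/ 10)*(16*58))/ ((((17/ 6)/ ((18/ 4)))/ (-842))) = -10651515552/ 5525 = -1927876.12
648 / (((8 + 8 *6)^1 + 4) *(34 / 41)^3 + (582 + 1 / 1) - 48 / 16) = 11165202 / 10583105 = 1.06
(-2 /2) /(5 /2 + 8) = -2 /21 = -0.10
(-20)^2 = 400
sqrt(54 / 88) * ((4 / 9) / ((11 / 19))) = 38 * sqrt(33) / 363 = 0.60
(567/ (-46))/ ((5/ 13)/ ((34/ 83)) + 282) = -125307/ 2876357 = -0.04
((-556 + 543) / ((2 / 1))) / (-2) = 13 / 4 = 3.25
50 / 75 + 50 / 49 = 248 / 147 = 1.69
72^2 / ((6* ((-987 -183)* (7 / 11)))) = -528 / 455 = -1.16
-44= -44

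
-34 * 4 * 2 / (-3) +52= 428 / 3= 142.67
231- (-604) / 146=17165 / 73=235.14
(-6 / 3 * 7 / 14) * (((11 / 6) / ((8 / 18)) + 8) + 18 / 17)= -1793 / 136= -13.18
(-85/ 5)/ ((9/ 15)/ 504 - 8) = 14280/ 6719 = 2.13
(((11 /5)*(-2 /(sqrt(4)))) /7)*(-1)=11 /35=0.31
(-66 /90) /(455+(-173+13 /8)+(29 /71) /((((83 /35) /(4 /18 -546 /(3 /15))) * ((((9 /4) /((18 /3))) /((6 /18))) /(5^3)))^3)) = 1106814456 /1289844200959571926931705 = 0.00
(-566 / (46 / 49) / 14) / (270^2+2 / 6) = -849 / 1437178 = -0.00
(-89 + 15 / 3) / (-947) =84 / 947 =0.09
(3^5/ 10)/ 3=8.10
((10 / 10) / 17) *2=2 / 17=0.12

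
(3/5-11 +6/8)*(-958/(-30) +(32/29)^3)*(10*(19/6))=-44641511617/4390020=-10168.86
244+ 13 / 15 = 3673 / 15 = 244.87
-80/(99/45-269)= 0.30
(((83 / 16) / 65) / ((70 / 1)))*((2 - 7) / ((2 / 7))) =-0.02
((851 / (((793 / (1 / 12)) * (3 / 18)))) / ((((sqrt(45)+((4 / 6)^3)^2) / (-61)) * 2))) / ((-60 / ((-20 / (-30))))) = -551448 / 1554198685+150752097 * sqrt(5) / 12433589480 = 0.03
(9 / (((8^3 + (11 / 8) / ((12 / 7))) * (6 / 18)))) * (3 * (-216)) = -1679616 / 49229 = -34.12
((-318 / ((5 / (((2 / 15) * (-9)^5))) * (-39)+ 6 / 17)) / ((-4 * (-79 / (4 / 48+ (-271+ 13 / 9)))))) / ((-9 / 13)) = -253317051 / 244268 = -1037.05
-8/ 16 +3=5/ 2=2.50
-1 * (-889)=889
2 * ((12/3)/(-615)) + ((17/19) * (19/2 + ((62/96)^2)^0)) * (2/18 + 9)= 85.58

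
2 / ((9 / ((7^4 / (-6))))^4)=33232930569601 / 4251528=7816702.74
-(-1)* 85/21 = 85/21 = 4.05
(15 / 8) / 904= 15 / 7232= 0.00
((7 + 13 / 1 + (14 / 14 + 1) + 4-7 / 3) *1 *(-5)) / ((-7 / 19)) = 6745 / 21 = 321.19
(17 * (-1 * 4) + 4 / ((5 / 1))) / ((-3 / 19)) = 2128 / 5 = 425.60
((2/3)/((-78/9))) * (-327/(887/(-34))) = -11118/11531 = -0.96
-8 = -8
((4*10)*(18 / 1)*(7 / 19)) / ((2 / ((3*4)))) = 30240 / 19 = 1591.58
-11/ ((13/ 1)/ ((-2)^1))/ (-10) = -11/ 65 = -0.17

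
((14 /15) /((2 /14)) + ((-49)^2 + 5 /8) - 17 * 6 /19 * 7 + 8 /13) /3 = 70282213 /88920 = 790.40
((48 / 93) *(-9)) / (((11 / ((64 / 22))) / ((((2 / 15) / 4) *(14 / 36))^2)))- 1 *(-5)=37977307 / 7595775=5.00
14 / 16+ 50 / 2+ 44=559 / 8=69.88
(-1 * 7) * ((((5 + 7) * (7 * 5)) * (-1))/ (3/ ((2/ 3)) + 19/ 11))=64680/ 137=472.12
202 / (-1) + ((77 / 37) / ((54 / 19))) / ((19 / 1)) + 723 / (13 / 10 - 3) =-627.26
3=3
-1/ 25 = -0.04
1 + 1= 2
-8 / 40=-1 / 5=-0.20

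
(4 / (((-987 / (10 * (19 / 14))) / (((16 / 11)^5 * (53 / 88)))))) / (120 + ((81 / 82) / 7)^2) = -17749948497920 / 9877620070901781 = -0.00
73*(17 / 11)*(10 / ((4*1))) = 6205 / 22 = 282.05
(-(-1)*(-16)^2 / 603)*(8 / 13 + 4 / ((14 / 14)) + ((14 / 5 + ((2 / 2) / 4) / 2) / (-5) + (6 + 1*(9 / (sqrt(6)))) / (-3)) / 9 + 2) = 4738528 / 1763775 - 128*sqrt(6) / 5427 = 2.63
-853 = -853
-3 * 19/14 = -57/14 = -4.07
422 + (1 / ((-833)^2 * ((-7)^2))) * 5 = 14348236747 / 34000561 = 422.00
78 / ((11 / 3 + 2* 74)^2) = 0.00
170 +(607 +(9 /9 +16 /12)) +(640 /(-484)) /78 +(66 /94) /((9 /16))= 57707922 /73931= 780.56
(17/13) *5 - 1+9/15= 399/65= 6.14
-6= -6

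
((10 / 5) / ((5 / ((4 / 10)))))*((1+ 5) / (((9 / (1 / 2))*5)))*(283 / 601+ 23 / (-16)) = -1859 / 180300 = -0.01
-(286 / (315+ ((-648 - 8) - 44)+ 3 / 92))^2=-692321344 / 1254363889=-0.55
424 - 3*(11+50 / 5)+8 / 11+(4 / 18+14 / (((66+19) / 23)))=3077683 / 8415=365.74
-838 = -838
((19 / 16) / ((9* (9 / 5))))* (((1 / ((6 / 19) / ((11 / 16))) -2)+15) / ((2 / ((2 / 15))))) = 27683 / 373248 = 0.07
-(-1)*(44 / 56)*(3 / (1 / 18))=297 / 7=42.43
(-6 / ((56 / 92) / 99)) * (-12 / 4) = 20493 / 7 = 2927.57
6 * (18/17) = 108/17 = 6.35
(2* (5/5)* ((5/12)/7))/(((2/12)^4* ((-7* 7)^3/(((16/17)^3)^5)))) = -1245155224975394734080/2357328467109548227614599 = -0.00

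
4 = 4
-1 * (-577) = 577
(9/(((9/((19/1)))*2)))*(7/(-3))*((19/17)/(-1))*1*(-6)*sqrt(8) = -5054*sqrt(2)/17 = -420.44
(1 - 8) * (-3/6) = 7/2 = 3.50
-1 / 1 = -1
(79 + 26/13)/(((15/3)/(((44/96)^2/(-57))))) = -363/6080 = -0.06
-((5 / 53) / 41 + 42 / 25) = -91391 / 54325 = -1.68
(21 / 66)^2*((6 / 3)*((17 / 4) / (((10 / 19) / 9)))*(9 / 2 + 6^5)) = 2216555523 / 19360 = 114491.50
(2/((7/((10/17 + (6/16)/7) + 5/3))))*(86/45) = 283499/224910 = 1.26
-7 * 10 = -70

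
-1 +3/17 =-14/17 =-0.82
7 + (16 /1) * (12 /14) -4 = 117 /7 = 16.71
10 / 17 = 0.59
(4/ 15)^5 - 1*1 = -1.00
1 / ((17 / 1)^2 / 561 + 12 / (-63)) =77 / 25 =3.08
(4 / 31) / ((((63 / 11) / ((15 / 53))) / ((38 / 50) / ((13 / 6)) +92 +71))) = 1.04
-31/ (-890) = 31/ 890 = 0.03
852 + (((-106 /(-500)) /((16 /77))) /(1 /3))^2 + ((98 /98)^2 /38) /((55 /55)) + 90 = 289223929931 /304000000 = 951.39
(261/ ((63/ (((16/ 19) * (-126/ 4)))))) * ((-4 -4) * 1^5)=16704/ 19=879.16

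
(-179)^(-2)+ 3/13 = 96136/416533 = 0.23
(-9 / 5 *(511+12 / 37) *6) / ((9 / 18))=-2043252 / 185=-11044.61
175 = 175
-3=-3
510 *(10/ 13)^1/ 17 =300/ 13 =23.08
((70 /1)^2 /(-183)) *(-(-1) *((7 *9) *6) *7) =-4321800 /61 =-70849.18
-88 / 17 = -5.18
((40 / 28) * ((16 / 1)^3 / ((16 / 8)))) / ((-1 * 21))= -20480 / 147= -139.32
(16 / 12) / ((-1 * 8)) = -1 / 6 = -0.17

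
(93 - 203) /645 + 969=124979 /129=968.83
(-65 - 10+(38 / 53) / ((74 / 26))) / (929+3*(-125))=-146581 / 1086394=-0.13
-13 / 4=-3.25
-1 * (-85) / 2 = 85 / 2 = 42.50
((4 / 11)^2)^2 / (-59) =-256 / 863819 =-0.00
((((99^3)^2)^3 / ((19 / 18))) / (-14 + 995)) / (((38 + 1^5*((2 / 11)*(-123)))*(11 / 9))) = 42169403911439190873663480000000.00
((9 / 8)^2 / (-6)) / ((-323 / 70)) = 945 / 20672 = 0.05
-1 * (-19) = 19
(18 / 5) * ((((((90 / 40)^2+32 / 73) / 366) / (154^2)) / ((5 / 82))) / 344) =31611 / 290631421696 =0.00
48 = 48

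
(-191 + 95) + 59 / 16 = -1477 / 16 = -92.31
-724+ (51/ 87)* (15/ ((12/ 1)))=-83899/ 116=-723.27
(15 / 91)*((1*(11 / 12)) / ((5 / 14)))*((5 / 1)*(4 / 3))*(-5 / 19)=-550 / 741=-0.74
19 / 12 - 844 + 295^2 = 1034191 / 12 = 86182.58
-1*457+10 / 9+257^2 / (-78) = -304825 / 234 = -1302.67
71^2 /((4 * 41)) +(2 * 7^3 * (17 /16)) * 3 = 2217.36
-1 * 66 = -66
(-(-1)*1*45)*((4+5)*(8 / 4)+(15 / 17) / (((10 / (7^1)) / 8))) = 17550 / 17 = 1032.35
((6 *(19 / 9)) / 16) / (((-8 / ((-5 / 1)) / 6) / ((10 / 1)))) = 475 / 16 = 29.69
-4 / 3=-1.33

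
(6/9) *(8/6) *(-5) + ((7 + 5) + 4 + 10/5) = 122/9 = 13.56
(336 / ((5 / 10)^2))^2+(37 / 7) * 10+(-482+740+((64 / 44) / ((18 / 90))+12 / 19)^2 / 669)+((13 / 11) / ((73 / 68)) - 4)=26978151274167256 / 14932742979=1806644.05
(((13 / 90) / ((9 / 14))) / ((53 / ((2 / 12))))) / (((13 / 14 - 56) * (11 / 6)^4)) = -10192 / 8974127745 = -0.00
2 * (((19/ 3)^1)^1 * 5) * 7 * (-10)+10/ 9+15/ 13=-518435/ 117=-4431.07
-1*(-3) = 3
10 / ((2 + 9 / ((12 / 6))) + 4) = 20 / 21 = 0.95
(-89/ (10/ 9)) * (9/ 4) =-7209/ 40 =-180.22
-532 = -532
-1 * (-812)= 812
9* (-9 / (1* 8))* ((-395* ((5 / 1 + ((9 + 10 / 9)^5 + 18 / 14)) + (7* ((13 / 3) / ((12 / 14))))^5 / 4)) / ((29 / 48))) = 97401633131413795 / 1052352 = 92556134384.14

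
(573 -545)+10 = 38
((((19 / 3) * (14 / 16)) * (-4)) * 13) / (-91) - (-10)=79 / 6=13.17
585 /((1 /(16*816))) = 7637760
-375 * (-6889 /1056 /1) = 861125 /352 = 2446.38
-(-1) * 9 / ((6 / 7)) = 21 / 2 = 10.50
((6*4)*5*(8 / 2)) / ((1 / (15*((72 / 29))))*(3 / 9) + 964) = 1555200 / 3123389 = 0.50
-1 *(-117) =117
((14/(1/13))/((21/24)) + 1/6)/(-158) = -1.32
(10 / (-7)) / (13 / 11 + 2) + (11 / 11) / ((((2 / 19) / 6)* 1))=2771 / 49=56.55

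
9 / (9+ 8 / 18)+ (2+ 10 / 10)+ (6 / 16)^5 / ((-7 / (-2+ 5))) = 77008371 / 19496960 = 3.95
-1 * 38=-38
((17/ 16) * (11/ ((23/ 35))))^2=42837025/ 135424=316.32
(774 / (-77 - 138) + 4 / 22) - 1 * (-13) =527 / 55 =9.58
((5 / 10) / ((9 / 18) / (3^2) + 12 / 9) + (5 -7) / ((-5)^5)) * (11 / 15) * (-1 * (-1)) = 12397 / 46875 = 0.26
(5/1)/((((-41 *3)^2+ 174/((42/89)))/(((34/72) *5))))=2975/3905424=0.00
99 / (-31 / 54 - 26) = -5346 / 1435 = -3.73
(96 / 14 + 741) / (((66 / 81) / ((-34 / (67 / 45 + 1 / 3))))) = -108128925 / 6314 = -17125.27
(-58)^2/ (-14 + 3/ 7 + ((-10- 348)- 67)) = -11774/ 1535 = -7.67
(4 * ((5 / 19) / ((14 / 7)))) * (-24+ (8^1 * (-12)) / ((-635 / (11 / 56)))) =-213096 / 16891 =-12.62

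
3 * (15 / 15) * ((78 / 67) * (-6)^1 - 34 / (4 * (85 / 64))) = -13452 / 335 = -40.16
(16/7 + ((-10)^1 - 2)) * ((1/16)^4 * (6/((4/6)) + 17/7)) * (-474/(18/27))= 60435/50176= 1.20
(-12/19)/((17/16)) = -192/323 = -0.59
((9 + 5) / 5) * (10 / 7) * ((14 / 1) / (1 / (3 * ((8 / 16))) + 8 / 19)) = 51.48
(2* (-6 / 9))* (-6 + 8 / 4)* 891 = 4752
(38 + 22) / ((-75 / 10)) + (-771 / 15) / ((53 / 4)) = -3148 / 265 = -11.88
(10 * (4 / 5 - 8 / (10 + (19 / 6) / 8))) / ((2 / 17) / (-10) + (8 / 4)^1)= 0.15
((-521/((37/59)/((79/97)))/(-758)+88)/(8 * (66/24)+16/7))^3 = 4850868027501817812364502979/98917869979602711991864000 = 49.04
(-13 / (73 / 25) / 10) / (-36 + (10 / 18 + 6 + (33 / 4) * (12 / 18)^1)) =585 / 31463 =0.02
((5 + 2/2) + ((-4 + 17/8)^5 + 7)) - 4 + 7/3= -1164013/98304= -11.84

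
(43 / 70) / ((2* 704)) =43 / 98560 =0.00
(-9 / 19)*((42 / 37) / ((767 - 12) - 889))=189 / 47101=0.00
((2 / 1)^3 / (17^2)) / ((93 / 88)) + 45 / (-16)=-2.79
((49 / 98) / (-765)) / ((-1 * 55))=1 / 84150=0.00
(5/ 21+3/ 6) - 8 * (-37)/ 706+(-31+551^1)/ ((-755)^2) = 1957753699/ 1690238130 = 1.16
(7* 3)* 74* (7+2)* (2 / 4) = 6993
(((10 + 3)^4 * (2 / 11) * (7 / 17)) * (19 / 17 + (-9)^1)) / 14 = -3827174 / 3179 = -1203.89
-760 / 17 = -44.71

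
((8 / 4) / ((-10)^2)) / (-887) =-1 / 44350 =-0.00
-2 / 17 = -0.12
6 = 6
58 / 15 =3.87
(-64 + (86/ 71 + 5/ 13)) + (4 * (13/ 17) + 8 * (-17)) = -3065163/ 15691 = -195.35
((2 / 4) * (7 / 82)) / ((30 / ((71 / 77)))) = 71 / 54120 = 0.00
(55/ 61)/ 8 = 55/ 488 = 0.11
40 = 40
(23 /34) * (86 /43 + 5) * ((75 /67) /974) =12075 /2218772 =0.01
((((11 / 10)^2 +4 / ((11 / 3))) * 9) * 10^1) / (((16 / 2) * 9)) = 2531 / 880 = 2.88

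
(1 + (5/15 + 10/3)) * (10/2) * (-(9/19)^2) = -1890/361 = -5.24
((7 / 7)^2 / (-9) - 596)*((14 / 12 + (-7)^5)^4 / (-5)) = 110928957739999607770625 / 11664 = 9510370176611763354.82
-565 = -565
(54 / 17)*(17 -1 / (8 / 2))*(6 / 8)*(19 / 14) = 103113 / 1904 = 54.16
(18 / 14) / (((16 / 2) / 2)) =9 / 28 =0.32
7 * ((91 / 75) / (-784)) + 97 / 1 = 116387 / 1200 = 96.99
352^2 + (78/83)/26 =10284035/83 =123904.04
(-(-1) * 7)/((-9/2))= -14/9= -1.56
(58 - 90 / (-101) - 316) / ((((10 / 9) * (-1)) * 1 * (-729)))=-4328 / 13635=-0.32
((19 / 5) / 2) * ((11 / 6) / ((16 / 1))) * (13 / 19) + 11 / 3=1221 / 320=3.82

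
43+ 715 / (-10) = -57 / 2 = -28.50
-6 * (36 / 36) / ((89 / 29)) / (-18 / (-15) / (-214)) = 31030 / 89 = 348.65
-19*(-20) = 380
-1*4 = -4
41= 41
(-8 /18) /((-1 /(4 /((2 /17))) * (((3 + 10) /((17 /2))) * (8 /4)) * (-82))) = -289 /4797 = -0.06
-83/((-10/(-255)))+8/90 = -2116.41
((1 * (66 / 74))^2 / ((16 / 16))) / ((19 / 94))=102366 / 26011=3.94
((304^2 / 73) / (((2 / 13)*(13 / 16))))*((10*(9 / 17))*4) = 266158080 / 1241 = 214470.65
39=39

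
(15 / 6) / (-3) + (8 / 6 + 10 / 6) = 13 / 6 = 2.17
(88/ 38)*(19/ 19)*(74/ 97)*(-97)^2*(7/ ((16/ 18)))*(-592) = -1472408784/ 19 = -77495199.16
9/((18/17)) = 17/2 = 8.50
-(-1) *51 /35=51 /35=1.46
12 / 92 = 3 / 23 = 0.13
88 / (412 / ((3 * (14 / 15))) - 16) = 308 / 459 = 0.67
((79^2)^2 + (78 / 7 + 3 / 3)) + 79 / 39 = 10633375981 / 273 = 38950095.17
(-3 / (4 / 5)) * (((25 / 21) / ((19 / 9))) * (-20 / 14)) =5625 / 1862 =3.02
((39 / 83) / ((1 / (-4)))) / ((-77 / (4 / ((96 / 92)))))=598 / 6391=0.09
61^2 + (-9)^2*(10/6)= 3856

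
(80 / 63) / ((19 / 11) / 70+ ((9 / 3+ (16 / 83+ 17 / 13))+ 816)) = 9495200 / 6135452109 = 0.00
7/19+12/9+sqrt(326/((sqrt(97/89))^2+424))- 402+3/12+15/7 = -635057/1596+sqrt(1097686662)/37833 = -397.03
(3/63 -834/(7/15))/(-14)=37529/294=127.65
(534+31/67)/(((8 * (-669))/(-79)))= 2828911/358584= 7.89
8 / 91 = 0.09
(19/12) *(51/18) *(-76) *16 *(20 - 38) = 98192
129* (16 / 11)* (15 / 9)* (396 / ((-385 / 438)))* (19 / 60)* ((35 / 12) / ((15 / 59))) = -511828.22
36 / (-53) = -36 / 53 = -0.68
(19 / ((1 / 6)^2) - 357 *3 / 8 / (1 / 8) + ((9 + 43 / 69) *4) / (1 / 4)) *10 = -2330.29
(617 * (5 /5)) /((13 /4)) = 2468 /13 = 189.85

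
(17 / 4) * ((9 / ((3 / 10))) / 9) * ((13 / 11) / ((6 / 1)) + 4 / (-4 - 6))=-1139 / 396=-2.88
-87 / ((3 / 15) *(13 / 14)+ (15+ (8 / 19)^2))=-75810 / 13387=-5.66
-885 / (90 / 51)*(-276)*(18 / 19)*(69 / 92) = 1868589 / 19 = 98346.79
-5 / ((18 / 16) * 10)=-4 / 9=-0.44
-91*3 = -273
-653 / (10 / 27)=-17631 / 10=-1763.10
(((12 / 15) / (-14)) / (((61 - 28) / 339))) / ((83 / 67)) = -15142 / 31955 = -0.47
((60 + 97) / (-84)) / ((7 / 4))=-1.07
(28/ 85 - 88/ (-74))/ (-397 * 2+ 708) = -2388/ 135235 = -0.02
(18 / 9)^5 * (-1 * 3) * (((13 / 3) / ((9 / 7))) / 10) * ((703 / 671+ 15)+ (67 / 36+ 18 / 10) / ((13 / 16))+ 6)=-1167403552 / 1358775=-859.16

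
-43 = -43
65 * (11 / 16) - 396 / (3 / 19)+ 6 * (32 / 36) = -117983 / 48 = -2457.98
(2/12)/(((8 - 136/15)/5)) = -25/32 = -0.78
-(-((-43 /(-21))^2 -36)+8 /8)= -14468 /441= -32.81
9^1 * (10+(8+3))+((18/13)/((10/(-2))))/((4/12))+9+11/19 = 244219/1235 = 197.75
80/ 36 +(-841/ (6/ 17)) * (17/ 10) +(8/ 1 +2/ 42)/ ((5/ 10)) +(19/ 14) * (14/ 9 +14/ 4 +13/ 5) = -844643/ 210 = -4022.11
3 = 3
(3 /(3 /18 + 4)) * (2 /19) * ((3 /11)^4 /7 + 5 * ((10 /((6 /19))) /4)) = 146046891 /48681325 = 3.00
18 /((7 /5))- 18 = -36 /7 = -5.14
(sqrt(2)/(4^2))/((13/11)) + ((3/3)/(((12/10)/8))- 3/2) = 11 * sqrt(2)/208 + 31/6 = 5.24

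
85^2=7225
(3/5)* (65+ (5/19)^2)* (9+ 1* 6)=211410/361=585.62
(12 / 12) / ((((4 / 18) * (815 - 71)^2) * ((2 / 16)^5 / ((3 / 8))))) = 96 / 961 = 0.10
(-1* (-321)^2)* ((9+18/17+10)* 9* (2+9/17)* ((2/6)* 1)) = -4532670549/289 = -15683981.14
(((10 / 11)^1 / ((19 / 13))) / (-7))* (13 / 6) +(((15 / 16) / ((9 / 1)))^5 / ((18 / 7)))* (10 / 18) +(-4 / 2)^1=-132406683523831 / 60390069239808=-2.19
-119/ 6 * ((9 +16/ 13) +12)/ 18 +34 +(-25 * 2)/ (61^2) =49586545/ 5224284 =9.49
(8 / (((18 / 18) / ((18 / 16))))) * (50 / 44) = 225 / 22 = 10.23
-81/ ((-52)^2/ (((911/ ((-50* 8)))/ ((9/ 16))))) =8199/ 67600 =0.12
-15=-15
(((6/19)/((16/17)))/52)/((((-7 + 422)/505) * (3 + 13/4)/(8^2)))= 41208/512525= 0.08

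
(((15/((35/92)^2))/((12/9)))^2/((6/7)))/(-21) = -335.67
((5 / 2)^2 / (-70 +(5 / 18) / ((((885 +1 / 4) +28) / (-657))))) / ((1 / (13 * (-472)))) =14009255 / 25644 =546.30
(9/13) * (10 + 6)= 144/13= 11.08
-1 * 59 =-59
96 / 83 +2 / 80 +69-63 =23843 / 3320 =7.18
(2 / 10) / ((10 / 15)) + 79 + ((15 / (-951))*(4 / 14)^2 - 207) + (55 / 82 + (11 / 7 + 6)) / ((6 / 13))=-1399080367 / 12737060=-109.84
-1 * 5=-5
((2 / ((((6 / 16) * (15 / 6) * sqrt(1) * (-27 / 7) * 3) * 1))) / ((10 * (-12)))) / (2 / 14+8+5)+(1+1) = 838399 / 419175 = 2.00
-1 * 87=-87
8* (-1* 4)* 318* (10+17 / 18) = -334112 / 3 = -111370.67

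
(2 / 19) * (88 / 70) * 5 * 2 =176 / 133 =1.32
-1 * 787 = -787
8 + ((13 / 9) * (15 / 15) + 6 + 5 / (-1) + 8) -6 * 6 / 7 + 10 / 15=880 / 63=13.97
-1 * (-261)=261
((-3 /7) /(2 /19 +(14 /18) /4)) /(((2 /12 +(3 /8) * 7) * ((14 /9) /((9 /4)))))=-498636 /673015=-0.74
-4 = -4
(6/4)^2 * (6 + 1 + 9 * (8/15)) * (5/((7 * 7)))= 531/196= 2.71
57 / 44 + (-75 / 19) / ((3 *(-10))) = 1.43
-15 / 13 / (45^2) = -1 / 1755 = -0.00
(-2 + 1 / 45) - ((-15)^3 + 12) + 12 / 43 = 6504118 / 1935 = 3361.30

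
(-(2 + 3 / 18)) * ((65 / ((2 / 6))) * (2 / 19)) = -845 / 19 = -44.47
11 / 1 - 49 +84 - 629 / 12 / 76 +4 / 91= 3764041 / 82992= 45.35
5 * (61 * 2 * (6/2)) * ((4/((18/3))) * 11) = 13420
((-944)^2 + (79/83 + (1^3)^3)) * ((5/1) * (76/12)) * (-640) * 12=-17988154240000/83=-216724749879.52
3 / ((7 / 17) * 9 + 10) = 51 / 233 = 0.22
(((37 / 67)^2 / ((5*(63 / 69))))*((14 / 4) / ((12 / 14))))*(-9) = -220409 / 89780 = -2.45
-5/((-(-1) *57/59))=-295/57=-5.18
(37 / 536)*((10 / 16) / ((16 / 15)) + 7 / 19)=85877 / 1303552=0.07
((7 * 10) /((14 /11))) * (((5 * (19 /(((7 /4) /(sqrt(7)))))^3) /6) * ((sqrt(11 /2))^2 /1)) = 331975600 * sqrt(7) /147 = 5974999.18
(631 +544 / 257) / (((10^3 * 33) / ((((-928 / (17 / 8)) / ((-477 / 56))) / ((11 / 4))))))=3758117888 / 10506898875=0.36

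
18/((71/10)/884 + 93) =159120/822191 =0.19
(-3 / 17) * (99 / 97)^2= -29403 / 159953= -0.18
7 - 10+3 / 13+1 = -1.77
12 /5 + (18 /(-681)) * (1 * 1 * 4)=2604 /1135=2.29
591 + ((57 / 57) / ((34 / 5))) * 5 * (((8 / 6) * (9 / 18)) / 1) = 30166 / 51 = 591.49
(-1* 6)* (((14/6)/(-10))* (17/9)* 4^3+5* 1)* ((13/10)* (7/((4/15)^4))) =64148175/256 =250578.81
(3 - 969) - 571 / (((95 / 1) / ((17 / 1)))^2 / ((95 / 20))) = -2000419 / 1900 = -1052.85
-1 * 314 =-314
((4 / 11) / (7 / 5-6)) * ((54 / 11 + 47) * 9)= -102780 / 2783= -36.93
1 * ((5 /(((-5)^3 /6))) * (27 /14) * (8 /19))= -648 /3325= -0.19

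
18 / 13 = 1.38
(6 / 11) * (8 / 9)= 16 / 33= 0.48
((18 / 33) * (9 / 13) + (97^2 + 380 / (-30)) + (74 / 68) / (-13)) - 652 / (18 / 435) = -92767535 / 14586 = -6360.04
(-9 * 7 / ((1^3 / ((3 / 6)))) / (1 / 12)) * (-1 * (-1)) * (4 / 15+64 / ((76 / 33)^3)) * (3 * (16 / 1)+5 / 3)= -3545100678 / 34295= -103370.77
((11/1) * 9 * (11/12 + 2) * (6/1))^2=12006225/4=3001556.25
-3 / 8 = -0.38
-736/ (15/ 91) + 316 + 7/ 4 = -248839/ 60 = -4147.32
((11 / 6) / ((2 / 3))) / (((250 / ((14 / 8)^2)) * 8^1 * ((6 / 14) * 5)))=3773 / 1920000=0.00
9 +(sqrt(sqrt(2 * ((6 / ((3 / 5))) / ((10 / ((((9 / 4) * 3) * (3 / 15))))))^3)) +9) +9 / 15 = 9 * 15^(1 / 4) * 2^(3 / 4) / 20 +93 / 5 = 20.09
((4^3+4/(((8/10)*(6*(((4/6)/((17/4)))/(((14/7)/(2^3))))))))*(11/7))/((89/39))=44.99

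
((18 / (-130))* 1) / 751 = -9 / 48815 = -0.00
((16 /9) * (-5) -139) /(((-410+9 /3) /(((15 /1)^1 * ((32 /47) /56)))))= 2420 /36519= 0.07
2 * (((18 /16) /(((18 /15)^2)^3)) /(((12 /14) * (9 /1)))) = 0.10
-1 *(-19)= 19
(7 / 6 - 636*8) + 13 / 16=-244129 / 48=-5086.02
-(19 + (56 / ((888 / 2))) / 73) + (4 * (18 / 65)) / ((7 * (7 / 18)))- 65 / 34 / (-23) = -373601263379 / 20181899010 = -18.51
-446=-446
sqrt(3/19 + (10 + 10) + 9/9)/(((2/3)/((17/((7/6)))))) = 153 * sqrt(7638)/133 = 100.54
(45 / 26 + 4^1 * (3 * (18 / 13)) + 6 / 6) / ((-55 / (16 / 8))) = -503 / 715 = -0.70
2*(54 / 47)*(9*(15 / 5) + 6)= 3564 / 47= 75.83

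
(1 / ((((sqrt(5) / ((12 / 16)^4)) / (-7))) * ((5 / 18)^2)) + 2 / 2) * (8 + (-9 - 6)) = -7 + 321489 * sqrt(5) / 8000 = 82.86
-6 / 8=-3 / 4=-0.75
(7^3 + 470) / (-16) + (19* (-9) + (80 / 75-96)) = -76019 / 240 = -316.75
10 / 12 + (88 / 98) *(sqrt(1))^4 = 509 / 294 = 1.73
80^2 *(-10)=-64000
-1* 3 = -3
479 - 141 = 338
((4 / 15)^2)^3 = 4096 / 11390625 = 0.00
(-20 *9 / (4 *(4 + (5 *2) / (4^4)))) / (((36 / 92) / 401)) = -5902720 / 517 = -11417.25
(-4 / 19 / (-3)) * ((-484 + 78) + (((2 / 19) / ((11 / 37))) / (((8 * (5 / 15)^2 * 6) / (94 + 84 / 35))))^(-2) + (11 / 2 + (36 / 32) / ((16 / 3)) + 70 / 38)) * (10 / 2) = -3467029356301115 / 24800388130656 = -139.80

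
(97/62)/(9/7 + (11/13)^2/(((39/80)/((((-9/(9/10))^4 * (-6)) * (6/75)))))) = -1491763/6720566074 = -0.00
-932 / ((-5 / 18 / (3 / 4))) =2516.40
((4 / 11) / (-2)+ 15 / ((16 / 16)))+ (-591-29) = -6657 / 11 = -605.18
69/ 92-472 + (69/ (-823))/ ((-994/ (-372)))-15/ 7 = -110654393/ 233732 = -473.42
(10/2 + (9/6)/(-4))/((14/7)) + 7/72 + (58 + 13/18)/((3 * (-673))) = 692137/290736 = 2.38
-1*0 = 0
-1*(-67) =67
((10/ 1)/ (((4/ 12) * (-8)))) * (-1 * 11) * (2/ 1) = 165/ 2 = 82.50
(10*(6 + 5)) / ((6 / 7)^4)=132055 / 648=203.79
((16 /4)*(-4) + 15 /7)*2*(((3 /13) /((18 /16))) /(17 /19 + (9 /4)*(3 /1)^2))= -0.27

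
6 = 6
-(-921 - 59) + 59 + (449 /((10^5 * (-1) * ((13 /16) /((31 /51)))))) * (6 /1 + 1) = 4305258817 /4143750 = 1038.98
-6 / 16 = -3 / 8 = -0.38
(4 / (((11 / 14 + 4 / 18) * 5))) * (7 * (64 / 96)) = 3.70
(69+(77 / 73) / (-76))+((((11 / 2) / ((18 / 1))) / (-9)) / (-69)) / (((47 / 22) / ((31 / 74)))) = 1859955194411 / 26961257754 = 68.99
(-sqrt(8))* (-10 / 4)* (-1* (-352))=1760* sqrt(2)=2489.02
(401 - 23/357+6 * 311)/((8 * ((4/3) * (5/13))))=657553/1190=552.57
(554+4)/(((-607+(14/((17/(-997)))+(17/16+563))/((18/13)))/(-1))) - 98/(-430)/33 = 70155781/98684355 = 0.71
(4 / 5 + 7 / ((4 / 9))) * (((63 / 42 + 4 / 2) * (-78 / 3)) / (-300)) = 30121 / 6000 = 5.02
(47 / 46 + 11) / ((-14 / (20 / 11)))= -395 / 253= -1.56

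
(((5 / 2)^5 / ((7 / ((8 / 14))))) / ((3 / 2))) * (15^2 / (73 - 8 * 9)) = 234375 / 196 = 1195.79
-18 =-18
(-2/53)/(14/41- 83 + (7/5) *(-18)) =410/1171883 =0.00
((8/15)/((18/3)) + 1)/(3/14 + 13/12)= 1372/1635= 0.84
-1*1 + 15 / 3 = 4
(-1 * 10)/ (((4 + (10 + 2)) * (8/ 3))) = -15/ 64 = -0.23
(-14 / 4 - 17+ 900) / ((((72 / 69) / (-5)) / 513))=-34590735 / 16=-2161920.94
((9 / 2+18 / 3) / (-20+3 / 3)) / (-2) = 21 / 76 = 0.28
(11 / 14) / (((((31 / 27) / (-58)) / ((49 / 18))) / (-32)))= 107184 / 31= 3457.55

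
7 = 7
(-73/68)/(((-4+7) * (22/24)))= -73/187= -0.39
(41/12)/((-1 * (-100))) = 41/1200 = 0.03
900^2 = 810000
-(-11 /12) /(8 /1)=0.11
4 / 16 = 1 / 4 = 0.25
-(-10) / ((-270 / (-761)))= 761 / 27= 28.19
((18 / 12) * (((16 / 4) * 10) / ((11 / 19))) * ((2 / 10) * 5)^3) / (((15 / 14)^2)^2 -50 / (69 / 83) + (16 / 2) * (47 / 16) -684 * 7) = -3021802560 / 140637337313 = -0.02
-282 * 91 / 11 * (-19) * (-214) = -104341692 / 11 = -9485608.36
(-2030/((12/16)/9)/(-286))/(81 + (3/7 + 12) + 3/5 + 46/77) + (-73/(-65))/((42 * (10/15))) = 62341463/66304420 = 0.94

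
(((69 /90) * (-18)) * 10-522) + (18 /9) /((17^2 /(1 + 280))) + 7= -188155 /289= -651.06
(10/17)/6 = 0.10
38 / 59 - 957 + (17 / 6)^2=-2014249 / 2124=-948.33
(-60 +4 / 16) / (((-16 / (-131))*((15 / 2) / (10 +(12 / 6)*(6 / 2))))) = -31309 / 30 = -1043.63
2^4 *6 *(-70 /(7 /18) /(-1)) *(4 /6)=11520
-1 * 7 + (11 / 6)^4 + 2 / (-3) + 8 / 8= 6001 / 1296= 4.63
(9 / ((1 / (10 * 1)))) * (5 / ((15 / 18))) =540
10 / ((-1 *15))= -2 / 3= -0.67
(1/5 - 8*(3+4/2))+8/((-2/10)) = -399/5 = -79.80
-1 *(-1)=1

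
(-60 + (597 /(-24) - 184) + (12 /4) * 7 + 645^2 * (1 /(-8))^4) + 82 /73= -43410911 /299008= -145.18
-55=-55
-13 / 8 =-1.62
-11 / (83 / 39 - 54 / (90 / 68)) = 2145 / 7541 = 0.28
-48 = -48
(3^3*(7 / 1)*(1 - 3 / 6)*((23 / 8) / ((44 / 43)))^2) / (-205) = -184864869 / 50800640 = -3.64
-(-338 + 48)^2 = -84100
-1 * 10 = -10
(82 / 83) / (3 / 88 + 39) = 0.03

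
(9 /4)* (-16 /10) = -18 /5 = -3.60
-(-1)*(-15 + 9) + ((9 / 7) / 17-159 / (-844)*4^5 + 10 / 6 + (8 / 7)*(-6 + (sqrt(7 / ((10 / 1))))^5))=7*sqrt(70) / 125 + 13694080 / 75327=182.26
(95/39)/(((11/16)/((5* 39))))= 7600/11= 690.91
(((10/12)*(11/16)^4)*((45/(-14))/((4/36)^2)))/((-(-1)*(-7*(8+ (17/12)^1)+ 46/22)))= 117406179/154599424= 0.76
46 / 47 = 0.98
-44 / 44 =-1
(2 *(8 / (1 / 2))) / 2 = 16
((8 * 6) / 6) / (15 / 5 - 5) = -4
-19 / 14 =-1.36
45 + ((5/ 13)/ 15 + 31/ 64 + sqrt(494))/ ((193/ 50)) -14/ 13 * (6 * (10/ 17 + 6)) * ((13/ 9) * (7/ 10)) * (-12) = 50 * sqrt(494)/ 193 + 11498902981/ 20473440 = 567.41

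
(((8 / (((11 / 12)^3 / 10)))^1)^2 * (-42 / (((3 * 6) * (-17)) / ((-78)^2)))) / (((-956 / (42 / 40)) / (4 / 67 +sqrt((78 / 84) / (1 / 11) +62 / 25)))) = -35841.06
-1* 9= -9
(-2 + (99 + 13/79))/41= 7676/3239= 2.37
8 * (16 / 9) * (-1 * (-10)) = 1280 / 9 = 142.22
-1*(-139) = 139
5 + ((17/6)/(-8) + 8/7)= 1945/336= 5.79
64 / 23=2.78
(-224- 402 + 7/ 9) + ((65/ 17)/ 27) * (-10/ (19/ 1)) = -5453213/ 8721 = -625.30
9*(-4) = -36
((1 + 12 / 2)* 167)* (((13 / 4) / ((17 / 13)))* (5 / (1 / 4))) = 987805 / 17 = 58106.18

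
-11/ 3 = -3.67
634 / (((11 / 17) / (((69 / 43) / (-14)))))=-371841 / 3311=-112.30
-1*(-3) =3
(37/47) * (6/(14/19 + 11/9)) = 37962/15745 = 2.41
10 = 10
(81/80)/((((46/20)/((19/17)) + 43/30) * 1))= 0.29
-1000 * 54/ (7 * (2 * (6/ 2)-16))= 5400/ 7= 771.43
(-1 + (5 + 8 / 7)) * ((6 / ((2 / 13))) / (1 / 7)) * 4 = 5616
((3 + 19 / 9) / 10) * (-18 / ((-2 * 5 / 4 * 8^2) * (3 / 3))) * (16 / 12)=23 / 300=0.08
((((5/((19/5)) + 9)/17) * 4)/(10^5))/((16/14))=343/16150000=0.00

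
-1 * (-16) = 16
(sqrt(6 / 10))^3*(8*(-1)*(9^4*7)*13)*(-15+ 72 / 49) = 1357182216*sqrt(15) / 175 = 30036252.12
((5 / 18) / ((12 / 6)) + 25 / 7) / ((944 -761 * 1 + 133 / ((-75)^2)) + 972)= 584375 / 181916224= 0.00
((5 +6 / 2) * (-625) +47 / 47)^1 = -4999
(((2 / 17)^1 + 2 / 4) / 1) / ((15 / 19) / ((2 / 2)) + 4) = 0.13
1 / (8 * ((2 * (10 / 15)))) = 3 / 32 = 0.09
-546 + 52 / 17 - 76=-10522 / 17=-618.94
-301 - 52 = -353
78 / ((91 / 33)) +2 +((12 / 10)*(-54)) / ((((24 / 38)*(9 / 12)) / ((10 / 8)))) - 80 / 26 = -13085 / 91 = -143.79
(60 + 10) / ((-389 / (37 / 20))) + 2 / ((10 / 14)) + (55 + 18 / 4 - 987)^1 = -1799189 / 1945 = -925.03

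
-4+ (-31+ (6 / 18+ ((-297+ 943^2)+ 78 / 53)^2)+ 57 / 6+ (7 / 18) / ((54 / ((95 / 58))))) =125142278604175176677 / 158360184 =790238274818.97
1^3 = 1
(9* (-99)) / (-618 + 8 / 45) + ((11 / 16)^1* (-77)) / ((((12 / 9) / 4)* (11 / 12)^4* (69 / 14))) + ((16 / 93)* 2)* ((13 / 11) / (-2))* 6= -108930357857 / 2398561946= -45.41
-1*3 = -3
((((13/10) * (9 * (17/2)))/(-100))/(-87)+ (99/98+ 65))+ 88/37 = 7192535019/105154000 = 68.40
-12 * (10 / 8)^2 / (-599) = 75 / 2396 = 0.03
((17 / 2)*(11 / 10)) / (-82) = -187 / 1640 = -0.11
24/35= 0.69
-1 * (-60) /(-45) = -4 /3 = -1.33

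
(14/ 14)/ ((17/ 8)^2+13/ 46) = 0.21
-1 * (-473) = 473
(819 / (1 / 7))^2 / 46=32867289 / 46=714506.28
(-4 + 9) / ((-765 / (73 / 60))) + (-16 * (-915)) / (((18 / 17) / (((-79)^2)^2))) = 4943887041232727 / 9180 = 538549786626.66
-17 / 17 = -1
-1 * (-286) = 286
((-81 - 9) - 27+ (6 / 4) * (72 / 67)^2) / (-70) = 517437 / 314230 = 1.65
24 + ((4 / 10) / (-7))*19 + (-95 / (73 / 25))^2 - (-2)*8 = 204679973 / 186515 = 1097.39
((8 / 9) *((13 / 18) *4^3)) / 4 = 832 / 81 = 10.27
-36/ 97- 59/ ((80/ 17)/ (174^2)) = -736396299/ 1940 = -379585.72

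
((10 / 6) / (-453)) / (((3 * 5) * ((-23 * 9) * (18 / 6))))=1 / 2531817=0.00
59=59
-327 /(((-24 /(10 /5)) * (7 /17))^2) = -31501 /2352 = -13.39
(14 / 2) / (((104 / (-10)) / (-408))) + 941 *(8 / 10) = 66782 / 65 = 1027.42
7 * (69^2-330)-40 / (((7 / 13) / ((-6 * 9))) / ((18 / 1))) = 722559 / 7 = 103222.71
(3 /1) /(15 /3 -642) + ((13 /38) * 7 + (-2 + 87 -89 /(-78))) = 88.53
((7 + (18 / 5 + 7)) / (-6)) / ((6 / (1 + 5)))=-44 / 15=-2.93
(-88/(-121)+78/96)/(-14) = -271/2464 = -0.11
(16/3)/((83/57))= 304/83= 3.66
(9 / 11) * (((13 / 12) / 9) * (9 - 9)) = 0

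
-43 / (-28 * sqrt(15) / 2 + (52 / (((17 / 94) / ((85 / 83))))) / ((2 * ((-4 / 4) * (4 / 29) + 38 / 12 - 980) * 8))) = -10750206196223 / 39018833375997541 + 119843574119571722 * sqrt(15) / 585282500639963115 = 0.79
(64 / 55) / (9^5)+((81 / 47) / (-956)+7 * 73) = 74567635431493 / 145925431740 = 511.00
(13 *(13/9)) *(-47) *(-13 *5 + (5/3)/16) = 24742445/432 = 57274.18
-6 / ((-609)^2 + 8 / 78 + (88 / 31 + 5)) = -3627 / 224202365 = -0.00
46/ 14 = 23/ 7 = 3.29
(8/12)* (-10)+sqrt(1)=-17/3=-5.67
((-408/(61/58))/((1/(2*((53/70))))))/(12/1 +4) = -78387/2135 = -36.72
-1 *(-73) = 73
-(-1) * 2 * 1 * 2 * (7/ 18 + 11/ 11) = 50/ 9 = 5.56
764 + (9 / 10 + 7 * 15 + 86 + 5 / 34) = 81264 / 85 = 956.05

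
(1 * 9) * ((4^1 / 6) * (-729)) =-4374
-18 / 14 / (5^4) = -9 / 4375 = -0.00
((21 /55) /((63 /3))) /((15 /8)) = 8 /825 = 0.01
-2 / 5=-0.40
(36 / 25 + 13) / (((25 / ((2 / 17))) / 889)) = 641858 / 10625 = 60.41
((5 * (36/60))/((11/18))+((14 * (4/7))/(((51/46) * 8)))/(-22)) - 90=-47759/561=-85.13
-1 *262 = -262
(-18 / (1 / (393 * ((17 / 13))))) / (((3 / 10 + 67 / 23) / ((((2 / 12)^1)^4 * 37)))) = -9475885 / 115284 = -82.20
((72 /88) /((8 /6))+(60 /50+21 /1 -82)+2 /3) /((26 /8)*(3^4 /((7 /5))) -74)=-270361 /526845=-0.51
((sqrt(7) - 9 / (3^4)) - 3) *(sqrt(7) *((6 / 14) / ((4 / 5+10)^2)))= 25 / 972 - 25 *sqrt(7) / 2187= -0.00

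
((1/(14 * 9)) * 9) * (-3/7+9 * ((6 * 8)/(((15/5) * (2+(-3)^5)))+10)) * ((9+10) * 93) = 265224933/23618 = 11229.78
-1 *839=-839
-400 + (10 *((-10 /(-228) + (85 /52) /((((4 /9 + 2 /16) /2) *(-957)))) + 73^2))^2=266736867010765213873825 /93925928188521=2839864051.97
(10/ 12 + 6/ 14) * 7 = 53/ 6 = 8.83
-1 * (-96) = 96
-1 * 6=-6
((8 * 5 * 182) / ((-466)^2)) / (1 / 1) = 1820 / 54289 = 0.03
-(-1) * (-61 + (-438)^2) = 191783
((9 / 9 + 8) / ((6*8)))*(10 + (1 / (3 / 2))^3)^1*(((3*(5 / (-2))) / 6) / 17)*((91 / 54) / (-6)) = 63245 / 1586304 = 0.04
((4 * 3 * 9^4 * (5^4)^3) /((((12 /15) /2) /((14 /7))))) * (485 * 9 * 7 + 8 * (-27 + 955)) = 3650100864257812500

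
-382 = -382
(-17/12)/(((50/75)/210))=-1785/4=-446.25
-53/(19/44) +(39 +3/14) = -22217/266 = -83.52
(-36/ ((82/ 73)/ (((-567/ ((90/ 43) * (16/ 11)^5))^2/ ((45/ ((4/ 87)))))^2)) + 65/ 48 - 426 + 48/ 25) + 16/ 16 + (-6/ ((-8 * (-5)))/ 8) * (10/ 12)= -509997834779327216414423454670603339/ 976991512174969419680710656000000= -522.01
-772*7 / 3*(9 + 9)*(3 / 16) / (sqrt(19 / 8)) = -12159*sqrt(38) / 19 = -3944.90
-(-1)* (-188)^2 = 35344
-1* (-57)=57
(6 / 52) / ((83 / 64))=96 / 1079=0.09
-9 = -9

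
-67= -67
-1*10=-10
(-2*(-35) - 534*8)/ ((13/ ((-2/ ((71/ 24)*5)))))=201696/ 4615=43.70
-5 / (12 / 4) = -5 / 3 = -1.67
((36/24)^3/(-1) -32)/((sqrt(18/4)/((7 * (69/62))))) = -45563 * sqrt(2)/496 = -129.91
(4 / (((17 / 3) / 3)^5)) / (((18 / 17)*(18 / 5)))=3645 / 83521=0.04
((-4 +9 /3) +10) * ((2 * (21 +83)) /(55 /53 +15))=49608 /425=116.72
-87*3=-261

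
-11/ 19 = -0.58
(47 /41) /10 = 47 /410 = 0.11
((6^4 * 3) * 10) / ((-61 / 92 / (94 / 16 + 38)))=-156939120 / 61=-2572772.46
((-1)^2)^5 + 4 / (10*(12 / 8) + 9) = 7 / 6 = 1.17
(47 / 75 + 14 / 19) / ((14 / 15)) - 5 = -4707 / 1330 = -3.54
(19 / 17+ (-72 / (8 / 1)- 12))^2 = 114244 / 289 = 395.31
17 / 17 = 1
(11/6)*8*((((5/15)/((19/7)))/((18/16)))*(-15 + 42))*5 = 12320/57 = 216.14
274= 274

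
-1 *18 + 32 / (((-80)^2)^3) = -147455999999 / 8192000000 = -18.00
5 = 5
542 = 542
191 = 191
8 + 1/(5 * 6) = 241/30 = 8.03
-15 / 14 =-1.07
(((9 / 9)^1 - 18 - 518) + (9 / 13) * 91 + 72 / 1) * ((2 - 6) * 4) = 6400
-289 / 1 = -289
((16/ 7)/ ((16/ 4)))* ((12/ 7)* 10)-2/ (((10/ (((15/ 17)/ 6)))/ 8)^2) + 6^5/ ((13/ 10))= 1102957624/ 184093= 5991.31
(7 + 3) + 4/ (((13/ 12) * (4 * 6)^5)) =21565441/ 2156544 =10.00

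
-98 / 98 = -1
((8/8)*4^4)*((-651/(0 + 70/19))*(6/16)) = -84816/5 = -16963.20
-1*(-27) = 27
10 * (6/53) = 1.13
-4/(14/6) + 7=37/7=5.29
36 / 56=9 / 14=0.64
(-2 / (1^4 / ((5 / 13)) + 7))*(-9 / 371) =15 / 2968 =0.01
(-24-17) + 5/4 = -159/4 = -39.75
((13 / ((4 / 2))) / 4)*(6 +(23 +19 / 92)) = 47.46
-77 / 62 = -1.24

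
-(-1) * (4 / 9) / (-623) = -4 / 5607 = -0.00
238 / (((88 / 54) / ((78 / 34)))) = 7371 / 22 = 335.05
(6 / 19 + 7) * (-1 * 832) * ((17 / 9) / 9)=-1966016 / 1539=-1277.46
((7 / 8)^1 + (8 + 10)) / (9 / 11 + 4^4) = 1661 / 22600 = 0.07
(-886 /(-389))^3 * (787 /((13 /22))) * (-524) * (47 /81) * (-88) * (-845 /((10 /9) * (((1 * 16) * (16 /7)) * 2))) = -4638545566869957743 /1059549642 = -4377846382.09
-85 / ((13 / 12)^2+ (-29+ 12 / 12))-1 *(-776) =3009928 / 3863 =779.17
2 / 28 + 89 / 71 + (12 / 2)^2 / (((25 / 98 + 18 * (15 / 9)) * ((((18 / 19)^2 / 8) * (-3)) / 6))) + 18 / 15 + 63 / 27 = -433786289 / 26524890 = -16.35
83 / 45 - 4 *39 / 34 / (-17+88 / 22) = 2.20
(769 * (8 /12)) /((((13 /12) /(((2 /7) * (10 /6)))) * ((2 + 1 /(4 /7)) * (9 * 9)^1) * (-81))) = -49216 /5373459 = -0.01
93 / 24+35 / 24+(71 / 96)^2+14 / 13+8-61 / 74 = 62649745 / 4432896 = 14.13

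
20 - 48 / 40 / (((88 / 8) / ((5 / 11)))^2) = 292790 / 14641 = 20.00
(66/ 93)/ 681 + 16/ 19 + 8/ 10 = 3295406/ 2005545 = 1.64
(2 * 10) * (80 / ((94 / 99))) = 79200 / 47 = 1685.11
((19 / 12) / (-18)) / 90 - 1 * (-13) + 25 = 738701 / 19440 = 38.00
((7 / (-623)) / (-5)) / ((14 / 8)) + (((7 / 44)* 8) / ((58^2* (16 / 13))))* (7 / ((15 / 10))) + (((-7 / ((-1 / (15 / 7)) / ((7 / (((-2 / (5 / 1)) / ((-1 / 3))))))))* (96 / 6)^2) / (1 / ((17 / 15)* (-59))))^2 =9309462538141477905341 / 4149628560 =2243444781511.11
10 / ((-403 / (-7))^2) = 490 / 162409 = 0.00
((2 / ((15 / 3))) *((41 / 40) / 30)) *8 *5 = 41 / 75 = 0.55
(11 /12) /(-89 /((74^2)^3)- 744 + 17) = -451567847984 /358134355074123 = -0.00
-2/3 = -0.67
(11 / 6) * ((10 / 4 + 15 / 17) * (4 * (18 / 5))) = 1518 / 17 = 89.29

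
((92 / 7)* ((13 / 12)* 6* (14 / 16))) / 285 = 299 / 1140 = 0.26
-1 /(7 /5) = -5 /7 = -0.71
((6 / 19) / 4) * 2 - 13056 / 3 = -82685 / 19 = -4351.84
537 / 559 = 0.96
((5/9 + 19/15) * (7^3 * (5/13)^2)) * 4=562520/1521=369.84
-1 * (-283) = 283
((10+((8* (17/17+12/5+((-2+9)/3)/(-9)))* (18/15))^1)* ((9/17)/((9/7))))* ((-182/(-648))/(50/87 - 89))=-1702909/32428350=-0.05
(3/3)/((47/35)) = 35/47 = 0.74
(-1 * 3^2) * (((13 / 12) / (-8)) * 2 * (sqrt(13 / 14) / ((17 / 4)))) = 39 * sqrt(182) / 952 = 0.55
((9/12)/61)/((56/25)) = 75/13664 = 0.01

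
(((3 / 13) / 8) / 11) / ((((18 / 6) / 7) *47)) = 7 / 53768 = 0.00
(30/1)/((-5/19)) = -114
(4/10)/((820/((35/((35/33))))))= 33/2050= 0.02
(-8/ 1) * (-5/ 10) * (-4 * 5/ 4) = -20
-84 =-84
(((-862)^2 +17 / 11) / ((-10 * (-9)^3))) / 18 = 8173501 / 1443420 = 5.66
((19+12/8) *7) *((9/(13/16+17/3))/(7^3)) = 8856/15239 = 0.58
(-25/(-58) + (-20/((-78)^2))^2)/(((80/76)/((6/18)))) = 219782405/1610154936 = 0.14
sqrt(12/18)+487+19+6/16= sqrt(6)/3+4051/8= 507.19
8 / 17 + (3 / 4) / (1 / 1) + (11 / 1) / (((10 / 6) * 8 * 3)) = 1.50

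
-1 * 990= -990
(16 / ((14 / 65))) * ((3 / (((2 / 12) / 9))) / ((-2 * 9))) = -4680 / 7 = -668.57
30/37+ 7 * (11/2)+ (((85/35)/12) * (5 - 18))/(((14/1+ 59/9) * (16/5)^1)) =650953/16576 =39.27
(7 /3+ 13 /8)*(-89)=-8455 /24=-352.29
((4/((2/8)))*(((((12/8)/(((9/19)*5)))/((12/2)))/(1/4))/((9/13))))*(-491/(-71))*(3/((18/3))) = 970216/28755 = 33.74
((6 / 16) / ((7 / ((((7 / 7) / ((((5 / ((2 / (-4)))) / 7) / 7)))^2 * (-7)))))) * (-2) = 7203 / 400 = 18.01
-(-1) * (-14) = -14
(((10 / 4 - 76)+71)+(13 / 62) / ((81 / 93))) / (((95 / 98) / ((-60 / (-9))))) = -23912 / 1539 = -15.54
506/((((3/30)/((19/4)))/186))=4470510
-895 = -895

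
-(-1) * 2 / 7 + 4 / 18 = 32 / 63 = 0.51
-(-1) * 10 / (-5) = -2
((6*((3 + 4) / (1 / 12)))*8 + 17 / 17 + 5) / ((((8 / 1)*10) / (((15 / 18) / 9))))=673 / 144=4.67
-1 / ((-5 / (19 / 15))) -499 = -37406 / 75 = -498.75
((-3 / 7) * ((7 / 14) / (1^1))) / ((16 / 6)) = -9 / 112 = -0.08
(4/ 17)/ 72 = 1/ 306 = 0.00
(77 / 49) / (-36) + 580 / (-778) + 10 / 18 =-7633 / 32676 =-0.23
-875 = -875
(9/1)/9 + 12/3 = 5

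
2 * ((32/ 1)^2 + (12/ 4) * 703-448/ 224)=6262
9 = 9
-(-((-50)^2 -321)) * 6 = 13074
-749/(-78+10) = 749/68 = 11.01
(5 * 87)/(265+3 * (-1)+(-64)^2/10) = 2175/3358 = 0.65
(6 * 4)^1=24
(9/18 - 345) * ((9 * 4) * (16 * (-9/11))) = 1785888/11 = 162353.45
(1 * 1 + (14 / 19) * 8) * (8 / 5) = 1048 / 95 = 11.03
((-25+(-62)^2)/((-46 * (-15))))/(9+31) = 1273/9200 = 0.14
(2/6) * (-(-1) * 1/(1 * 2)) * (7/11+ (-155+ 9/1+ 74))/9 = -785/594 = -1.32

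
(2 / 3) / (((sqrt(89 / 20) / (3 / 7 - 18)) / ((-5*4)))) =111.06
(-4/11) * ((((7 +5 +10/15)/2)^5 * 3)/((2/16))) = -79235168/891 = -88928.36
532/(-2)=-266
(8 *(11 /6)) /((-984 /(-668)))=3674 /369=9.96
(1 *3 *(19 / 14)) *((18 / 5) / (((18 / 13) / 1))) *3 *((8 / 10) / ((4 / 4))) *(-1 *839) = -3730194 / 175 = -21315.39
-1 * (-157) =157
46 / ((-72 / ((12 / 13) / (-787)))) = 23 / 30693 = 0.00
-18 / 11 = -1.64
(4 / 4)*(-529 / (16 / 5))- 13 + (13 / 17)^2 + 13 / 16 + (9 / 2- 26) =-57342 / 289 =-198.42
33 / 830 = 0.04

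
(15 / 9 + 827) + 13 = 2525 / 3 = 841.67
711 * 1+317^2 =101200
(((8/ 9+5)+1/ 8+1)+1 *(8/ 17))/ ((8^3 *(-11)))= -9161/ 6893568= -0.00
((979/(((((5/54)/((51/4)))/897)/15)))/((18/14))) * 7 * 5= 98753820165/2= 49376910082.50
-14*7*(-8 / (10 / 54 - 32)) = -21168 / 859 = -24.64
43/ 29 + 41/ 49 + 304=435280/ 1421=306.32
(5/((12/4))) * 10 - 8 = 26/3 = 8.67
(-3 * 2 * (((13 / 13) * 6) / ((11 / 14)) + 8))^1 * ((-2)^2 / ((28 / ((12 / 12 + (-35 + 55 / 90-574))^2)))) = -10279622054 / 2079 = -4944503.15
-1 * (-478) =478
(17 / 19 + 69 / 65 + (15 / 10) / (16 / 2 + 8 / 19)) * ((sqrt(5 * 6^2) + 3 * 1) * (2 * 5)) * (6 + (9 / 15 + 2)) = 21762687 / 39520 + 21762687 * sqrt(5) / 19760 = 3013.37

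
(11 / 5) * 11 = 121 / 5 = 24.20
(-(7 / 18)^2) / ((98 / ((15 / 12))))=-5 / 2592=-0.00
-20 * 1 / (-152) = 0.13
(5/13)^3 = 125/2197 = 0.06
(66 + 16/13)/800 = 437/5200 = 0.08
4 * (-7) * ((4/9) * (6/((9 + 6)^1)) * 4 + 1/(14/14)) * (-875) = 377300/9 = 41922.22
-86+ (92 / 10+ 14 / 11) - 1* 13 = -4869 / 55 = -88.53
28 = 28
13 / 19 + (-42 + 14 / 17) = -13079 / 323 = -40.49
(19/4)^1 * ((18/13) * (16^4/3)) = 143675.08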